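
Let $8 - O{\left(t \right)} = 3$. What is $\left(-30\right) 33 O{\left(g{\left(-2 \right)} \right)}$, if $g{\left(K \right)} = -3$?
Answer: $-4950$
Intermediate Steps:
$O{\left(t \right)} = 5$ ($O{\left(t \right)} = 8 - 3 = 5$)
$\left(-30\right) 33 O{\left(g{\left(-2 \right)} \right)} = \left(-30\right) 33 \cdot 5 = \left(-990\right) 5 = -4950$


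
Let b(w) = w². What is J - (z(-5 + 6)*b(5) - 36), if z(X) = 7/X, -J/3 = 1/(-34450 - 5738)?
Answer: -1862043/13396 ≈ -139.00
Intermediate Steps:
J = 1/13396 (J = -3/(-34450 - 5738) = -3/(-40188) = -3*(-1/40188) = 1/13396 ≈ 7.4649e-5)
J - (z(-5 + 6)*b(5) - 36) = 1/13396 - ((7/(-5 + 6))*5² - 36) = 1/13396 - ((7/1)*25 - 36) = 1/13396 - ((7*1)*25 - 36) = 1/13396 - (7*25 - 36) = 1/13396 - (175 - 36) = 1/13396 - 1*139 = 1/13396 - 139 = -1862043/13396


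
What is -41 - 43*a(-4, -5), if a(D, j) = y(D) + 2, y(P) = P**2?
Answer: -815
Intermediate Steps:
a(D, j) = 2 + D**2 (a(D, j) = D**2 + 2 = 2 + D**2)
-41 - 43*a(-4, -5) = -41 - 43*(2 + (-4)**2) = -41 - 43*(2 + 16) = -41 - 43*18 = -41 - 774 = -815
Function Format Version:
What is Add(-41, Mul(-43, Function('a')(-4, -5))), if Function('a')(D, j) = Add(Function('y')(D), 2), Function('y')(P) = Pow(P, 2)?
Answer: -815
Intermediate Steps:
Function('a')(D, j) = Add(2, Pow(D, 2)) (Function('a')(D, j) = Add(Pow(D, 2), 2) = Add(2, Pow(D, 2)))
Add(-41, Mul(-43, Function('a')(-4, -5))) = Add(-41, Mul(-43, Add(2, Pow(-4, 2)))) = Add(-41, Mul(-43, Add(2, 16))) = Add(-41, Mul(-43, 18)) = Add(-41, -774) = -815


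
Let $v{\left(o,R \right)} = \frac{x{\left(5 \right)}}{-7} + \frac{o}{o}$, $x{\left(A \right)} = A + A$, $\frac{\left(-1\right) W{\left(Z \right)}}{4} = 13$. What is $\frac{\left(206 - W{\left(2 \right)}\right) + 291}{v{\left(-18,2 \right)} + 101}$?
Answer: $\frac{3843}{704} \approx 5.4588$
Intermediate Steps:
$W{\left(Z \right)} = -52$ ($W{\left(Z \right)} = \left(-4\right) 13 = -52$)
$x{\left(A \right)} = 2 A$
$v{\left(o,R \right)} = - \frac{3}{7}$ ($v{\left(o,R \right)} = \frac{2 \cdot 5}{-7} + \frac{o}{o} = 10 \left(- \frac{1}{7}\right) + 1 = - \frac{10}{7} + 1 = - \frac{3}{7}$)
$\frac{\left(206 - W{\left(2 \right)}\right) + 291}{v{\left(-18,2 \right)} + 101} = \frac{\left(206 - -52\right) + 291}{- \frac{3}{7} + 101} = \frac{\left(206 + 52\right) + 291}{\frac{704}{7}} = \left(258 + 291\right) \frac{7}{704} = 549 \cdot \frac{7}{704} = \frac{3843}{704}$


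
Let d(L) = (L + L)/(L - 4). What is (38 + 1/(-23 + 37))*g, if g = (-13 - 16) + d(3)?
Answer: -2665/2 ≈ -1332.5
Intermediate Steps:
d(L) = 2*L/(-4 + L) (d(L) = (2*L)/(-4 + L) = 2*L/(-4 + L))
g = -35 (g = (-13 - 16) + 2*3/(-4 + 3) = -29 + 2*3/(-1) = -29 + 2*3*(-1) = -29 - 6 = -35)
(38 + 1/(-23 + 37))*g = (38 + 1/(-23 + 37))*(-35) = (38 + 1/14)*(-35) = (533/14)*(-35) = -2665/2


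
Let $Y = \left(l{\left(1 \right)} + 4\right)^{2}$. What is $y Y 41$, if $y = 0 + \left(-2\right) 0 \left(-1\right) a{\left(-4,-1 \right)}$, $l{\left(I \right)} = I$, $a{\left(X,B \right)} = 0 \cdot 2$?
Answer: $0$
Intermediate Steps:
$a{\left(X,B \right)} = 0$
$y = 0$ ($y = 0 + \left(-2\right) 0 \left(-1\right) 0 = 0 + 0 \left(-1\right) 0 = 0 + 0 \cdot 0 = 0 + 0 = 0$)
$Y = 25$ ($Y = \left(1 + 4\right)^{2} = 5^{2} = 25$)
$y Y 41 = 0 \cdot 25 \cdot 41 = 0 \cdot 41 = 0$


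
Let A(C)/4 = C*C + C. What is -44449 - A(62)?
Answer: -60073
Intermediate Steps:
A(C) = 4*C + 4*C² (A(C) = 4*(C*C + C) = 4*(C² + C) = 4*(C + C²) = 4*C + 4*C²)
-44449 - A(62) = -44449 - 4*62*(1 + 62) = -44449 - 4*62*63 = -44449 - 1*15624 = -44449 - 15624 = -60073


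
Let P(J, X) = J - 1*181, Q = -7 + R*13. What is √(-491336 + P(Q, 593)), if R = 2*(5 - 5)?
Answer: 2*I*√122881 ≈ 701.09*I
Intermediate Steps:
R = 0 (R = 2*0 = 0)
Q = -7 (Q = -7 + 0*13 = -7 + 0 = -7)
P(J, X) = -181 + J (P(J, X) = J - 181 = -181 + J)
√(-491336 + P(Q, 593)) = √(-491336 + (-181 - 7)) = √(-491336 - 188) = √(-491524) = 2*I*√122881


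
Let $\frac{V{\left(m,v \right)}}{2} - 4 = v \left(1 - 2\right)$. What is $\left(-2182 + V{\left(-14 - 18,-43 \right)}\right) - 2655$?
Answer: $-4743$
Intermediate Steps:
$V{\left(m,v \right)} = 8 - 2 v$ ($V{\left(m,v \right)} = 8 + 2 v \left(1 - 2\right) = 8 + 2 v \left(-1\right) = 8 + 2 \left(- v\right) = 8 - 2 v$)
$\left(-2182 + V{\left(-14 - 18,-43 \right)}\right) - 2655 = \left(-2182 + \left(8 - -86\right)\right) - 2655 = \left(-2182 + \left(8 + 86\right)\right) - 2655 = \left(-2182 + 94\right) - 2655 = -2088 - 2655 = -4743$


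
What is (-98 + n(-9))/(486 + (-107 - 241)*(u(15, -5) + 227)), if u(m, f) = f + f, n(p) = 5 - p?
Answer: 14/12505 ≈ 0.0011196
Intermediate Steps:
u(m, f) = 2*f
(-98 + n(-9))/(486 + (-107 - 241)*(u(15, -5) + 227)) = (-98 + (5 - 1*(-9)))/(486 + (-107 - 241)*(2*(-5) + 227)) = (-98 + (5 + 9))/(486 - 348*(-10 + 227)) = (-98 + 14)/(486 - 348*217) = -84/(486 - 75516) = -84/(-75030) = -84*(-1/75030) = 14/12505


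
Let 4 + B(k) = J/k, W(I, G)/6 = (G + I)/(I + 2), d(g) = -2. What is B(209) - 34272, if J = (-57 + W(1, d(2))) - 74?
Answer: -377043/11 ≈ -34277.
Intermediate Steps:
W(I, G) = 6*(G + I)/(2 + I) (W(I, G) = 6*((G + I)/(I + 2)) = 6*((G + I)/(2 + I)) = 6*(G + I)/(2 + I))
J = -133 (J = (-57 + 6*(-2 + 1)/(2 + 1)) - 74 = (-57 + 6*(-1)/3) - 74 = (-57 + 6*(⅓)*(-1)) - 74 = (-57 - 2) - 74 = -59 - 74 = -133)
B(k) = -4 - 133/k
B(209) - 34272 = (-4 - 133/209) - 34272 = (-4 - 133*1/209) - 34272 = (-4 - 7/11) - 34272 = -51/11 - 34272 = -377043/11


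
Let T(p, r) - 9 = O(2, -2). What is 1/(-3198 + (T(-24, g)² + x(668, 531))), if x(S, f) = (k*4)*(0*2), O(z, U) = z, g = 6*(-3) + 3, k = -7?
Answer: -1/3077 ≈ -0.00032499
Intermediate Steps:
g = -15 (g = -18 + 3 = -15)
T(p, r) = 11 (T(p, r) = 9 + 2 = 11)
x(S, f) = 0 (x(S, f) = (-7*4)*(0*2) = -28*0 = 0)
1/(-3198 + (T(-24, g)² + x(668, 531))) = 1/(-3198 + (11² + 0)) = 1/(-3198 + (121 + 0)) = 1/(-3198 + 121) = 1/(-3077) = -1/3077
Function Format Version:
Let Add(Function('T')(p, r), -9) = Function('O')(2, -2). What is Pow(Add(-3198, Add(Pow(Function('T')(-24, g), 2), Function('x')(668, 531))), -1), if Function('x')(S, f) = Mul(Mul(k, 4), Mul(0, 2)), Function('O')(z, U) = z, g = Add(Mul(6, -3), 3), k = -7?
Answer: Rational(-1, 3077) ≈ -0.00032499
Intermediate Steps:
g = -15 (g = Add(-18, 3) = -15)
Function('T')(p, r) = 11 (Function('T')(p, r) = Add(9, 2) = 11)
Function('x')(S, f) = 0 (Function('x')(S, f) = Mul(Mul(-7, 4), Mul(0, 2)) = Mul(-28, 0) = 0)
Pow(Add(-3198, Add(Pow(Function('T')(-24, g), 2), Function('x')(668, 531))), -1) = Pow(Add(-3198, Add(Pow(11, 2), 0)), -1) = Pow(Add(-3198, Add(121, 0)), -1) = Pow(Add(-3198, 121), -1) = Pow(-3077, -1) = Rational(-1, 3077)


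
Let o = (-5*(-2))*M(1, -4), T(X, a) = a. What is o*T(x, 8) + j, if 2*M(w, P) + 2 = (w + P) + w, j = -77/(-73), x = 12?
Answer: -11603/73 ≈ -158.95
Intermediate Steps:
j = 77/73 (j = -77*(-1/73) = 77/73 ≈ 1.0548)
M(w, P) = -1 + w + P/2 (M(w, P) = -1 + ((w + P) + w)/2 = -1 + ((P + w) + w)/2 = -1 + (P + 2*w)/2 = -1 + (w + P/2) = -1 + w + P/2)
o = -20 (o = (-5*(-2))*(-1 + 1 + (½)*(-4)) = 10*(-1 + 1 - 2) = 10*(-2) = -20)
o*T(x, 8) + j = -20*8 + 77/73 = -160 + 77/73 = -11603/73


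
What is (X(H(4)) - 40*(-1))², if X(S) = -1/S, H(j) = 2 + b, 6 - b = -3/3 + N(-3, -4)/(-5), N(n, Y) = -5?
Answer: 101761/64 ≈ 1590.0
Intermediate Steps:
b = 6 (b = 6 - (-3/3 - 5/(-5)) = 6 - (-3*⅓ - 5*(-⅕)) = 6 - (-1 + 1) = 6 - 1*0 = 6 + 0 = 6)
H(j) = 8 (H(j) = 2 + 6 = 8)
(X(H(4)) - 40*(-1))² = (-1/8 - 40*(-1))² = (-1*⅛ + 40)² = (-⅛ + 40)² = (319/8)² = 101761/64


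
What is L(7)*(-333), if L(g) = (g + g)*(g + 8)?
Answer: -69930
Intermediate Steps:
L(g) = 2*g*(8 + g) (L(g) = (2*g)*(8 + g) = 2*g*(8 + g))
L(7)*(-333) = (2*7*(8 + 7))*(-333) = (2*7*15)*(-333) = 210*(-333) = -69930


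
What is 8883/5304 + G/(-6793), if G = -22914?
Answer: 60626025/12010024 ≈ 5.0480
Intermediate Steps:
8883/5304 + G/(-6793) = 8883/5304 - 22914/(-6793) = 8883*(1/5304) - 22914*(-1/6793) = 2961/1768 + 22914/6793 = 60626025/12010024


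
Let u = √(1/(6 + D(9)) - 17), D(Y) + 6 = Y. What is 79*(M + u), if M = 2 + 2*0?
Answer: 158 + 158*I*√38/3 ≈ 158.0 + 324.66*I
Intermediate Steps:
D(Y) = -6 + Y
M = 2 (M = 2 + 0 = 2)
u = 2*I*√38/3 (u = √(1/(6 + (-6 + 9)) - 17) = √(1/(6 + 3) - 17) = √(1/9 - 17) = √(⅑ - 17) = √(-152/9) = 2*I*√38/3 ≈ 4.1096*I)
79*(M + u) = 79*(2 + 2*I*√38/3) = 158 + 158*I*√38/3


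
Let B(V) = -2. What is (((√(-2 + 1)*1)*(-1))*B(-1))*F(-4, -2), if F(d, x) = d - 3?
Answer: -14*I ≈ -14.0*I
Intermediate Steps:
F(d, x) = -3 + d
(((√(-2 + 1)*1)*(-1))*B(-1))*F(-4, -2) = (((√(-2 + 1)*1)*(-1))*(-2))*(-3 - 4) = (((√(-1)*1)*(-1))*(-2))*(-7) = (((I*1)*(-1))*(-2))*(-7) = ((I*(-1))*(-2))*(-7) = (-I*(-2))*(-7) = (2*I)*(-7) = -14*I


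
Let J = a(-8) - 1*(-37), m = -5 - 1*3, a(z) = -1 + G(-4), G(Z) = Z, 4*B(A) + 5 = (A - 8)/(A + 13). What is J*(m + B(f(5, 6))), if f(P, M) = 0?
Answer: -3912/13 ≈ -300.92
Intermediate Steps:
B(A) = -5/4 + (-8 + A)/(4*(13 + A)) (B(A) = -5/4 + ((A - 8)/(A + 13))/4 = -5/4 + ((-8 + A)/(13 + A))/4 = -5/4 + (-8 + A)/(4*(13 + A)))
a(z) = -5 (a(z) = -1 - 4 = -5)
m = -8 (m = -5 - 3 = -8)
J = 32 (J = -5 - 1*(-37) = -5 + 37 = 32)
J*(m + B(f(5, 6))) = 32*(-8 + (-73/4 - 1*0)/(13 + 0)) = 32*(-8 + (-73/4 + 0)/13) = 32*(-8 + (1/13)*(-73/4)) = 32*(-8 - 73/52) = 32*(-489/52) = -3912/13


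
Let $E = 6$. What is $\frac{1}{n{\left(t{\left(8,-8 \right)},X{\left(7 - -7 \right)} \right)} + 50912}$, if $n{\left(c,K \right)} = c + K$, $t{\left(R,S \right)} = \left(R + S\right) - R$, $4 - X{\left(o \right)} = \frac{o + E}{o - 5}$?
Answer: $\frac{9}{458152} \approx 1.9644 \cdot 10^{-5}$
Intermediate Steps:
$X{\left(o \right)} = 4 - \frac{6 + o}{-5 + o}$ ($X{\left(o \right)} = 4 - \frac{o + 6}{o - 5} = 4 - \frac{6 + o}{-5 + o}$)
$t{\left(R,S \right)} = S$
$n{\left(c,K \right)} = K + c$
$\frac{1}{n{\left(t{\left(8,-8 \right)},X{\left(7 - -7 \right)} \right)} + 50912} = \frac{1}{\left(\frac{-26 + 3 \left(7 - -7\right)}{-5 + \left(7 - -7\right)} - 8\right) + 50912} = \frac{1}{\left(\frac{-26 + 3 \left(7 + 7\right)}{-5 + \left(7 + 7\right)} - 8\right) + 50912} = \frac{1}{\left(\frac{-26 + 3 \cdot 14}{-5 + 14} - 8\right) + 50912} = \frac{1}{\left(\frac{-26 + 42}{9} - 8\right) + 50912} = \frac{1}{\left(\frac{1}{9} \cdot 16 - 8\right) + 50912} = \frac{1}{\left(\frac{16}{9} - 8\right) + 50912} = \frac{1}{- \frac{56}{9} + 50912} = \frac{1}{\frac{458152}{9}} = \frac{9}{458152}$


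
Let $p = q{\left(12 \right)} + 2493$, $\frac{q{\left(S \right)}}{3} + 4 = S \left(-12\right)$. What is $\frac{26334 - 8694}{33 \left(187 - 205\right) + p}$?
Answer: $\frac{1176}{97} \approx 12.124$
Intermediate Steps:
$q{\left(S \right)} = -12 - 36 S$ ($q{\left(S \right)} = -12 + 3 S \left(-12\right) = -12 + 3 \left(- 12 S\right) = -12 - 36 S$)
$p = 2049$ ($p = \left(-12 - 432\right) + 2493 = -444 + 2493 = 2049$)
$\frac{26334 - 8694}{33 \left(187 - 205\right) + p} = \frac{26334 - 8694}{33 \left(187 - 205\right) + 2049} = \frac{17640}{33 \left(-18\right) + 2049} = \frac{17640}{-594 + 2049} = \frac{17640}{1455} = 17640 \cdot \frac{1}{1455} = \frac{1176}{97}$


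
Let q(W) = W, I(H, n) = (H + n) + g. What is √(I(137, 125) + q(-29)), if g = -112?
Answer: 11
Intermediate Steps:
I(H, n) = -112 + H + n (I(H, n) = (H + n) - 112 = -112 + H + n)
√(I(137, 125) + q(-29)) = √((-112 + 137 + 125) - 29) = √(150 - 29) = √121 = 11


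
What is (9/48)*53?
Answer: 159/16 ≈ 9.9375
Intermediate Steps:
(9/48)*53 = ((1/48)*9)*53 = (3/16)*53 = 159/16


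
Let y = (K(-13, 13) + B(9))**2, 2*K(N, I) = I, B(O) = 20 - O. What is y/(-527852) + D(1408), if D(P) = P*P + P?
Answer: 4188763210551/2111408 ≈ 1.9839e+6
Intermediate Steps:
D(P) = P + P**2 (D(P) = P**2 + P = P + P**2)
K(N, I) = I/2
y = 1225/4 (y = ((1/2)*13 + (20 - 1*9))**2 = (13/2 + (20 - 9))**2 = (13/2 + 11)**2 = (35/2)**2 = 1225/4 ≈ 306.25)
y/(-527852) + D(1408) = (1225/4)/(-527852) + 1408*(1 + 1408) = (1225/4)*(-1/527852) + 1408*1409 = -1225/2111408 + 1983872 = 4188763210551/2111408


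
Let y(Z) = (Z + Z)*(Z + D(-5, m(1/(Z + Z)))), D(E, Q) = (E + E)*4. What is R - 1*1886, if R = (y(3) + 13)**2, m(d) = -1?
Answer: 41795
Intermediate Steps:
D(E, Q) = 8*E (D(E, Q) = (2*E)*4 = 8*E)
y(Z) = 2*Z*(-40 + Z) (y(Z) = (Z + Z)*(Z + 8*(-5)) = (2*Z)*(Z - 40) = (2*Z)*(-40 + Z) = 2*Z*(-40 + Z))
R = 43681 (R = (2*3*(-40 + 3) + 13)**2 = (2*3*(-37) + 13)**2 = (-222 + 13)**2 = (-209)**2 = 43681)
R - 1*1886 = 43681 - 1*1886 = 43681 - 1886 = 41795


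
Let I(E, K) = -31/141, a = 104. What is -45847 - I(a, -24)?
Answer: -6464396/141 ≈ -45847.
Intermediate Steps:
I(E, K) = -31/141 (I(E, K) = -31*1/141 = -31/141)
-45847 - I(a, -24) = -45847 - 1*(-31/141) = -45847 + 31/141 = -6464396/141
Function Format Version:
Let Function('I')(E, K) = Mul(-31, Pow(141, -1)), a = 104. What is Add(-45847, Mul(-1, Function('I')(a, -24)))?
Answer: Rational(-6464396, 141) ≈ -45847.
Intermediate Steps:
Function('I')(E, K) = Rational(-31, 141) (Function('I')(E, K) = Mul(-31, Rational(1, 141)) = Rational(-31, 141))
Add(-45847, Mul(-1, Function('I')(a, -24))) = Add(-45847, Mul(-1, Rational(-31, 141))) = Add(-45847, Rational(31, 141)) = Rational(-6464396, 141)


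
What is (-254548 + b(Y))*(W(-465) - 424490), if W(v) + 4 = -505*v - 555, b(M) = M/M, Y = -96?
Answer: 48420948528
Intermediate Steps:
b(M) = 1
W(v) = -559 - 505*v (W(v) = -4 + (-505*v - 555) = -4 + (-555 - 505*v) = -559 - 505*v)
(-254548 + b(Y))*(W(-465) - 424490) = (-254548 + 1)*((-559 - 505*(-465)) - 424490) = -254547*((-559 + 234825) - 424490) = -254547*(234266 - 424490) = -254547*(-190224) = 48420948528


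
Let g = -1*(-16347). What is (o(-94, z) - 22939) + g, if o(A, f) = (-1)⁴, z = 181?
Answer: -6591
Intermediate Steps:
g = 16347
o(A, f) = 1
(o(-94, z) - 22939) + g = (1 - 22939) + 16347 = -22938 + 16347 = -6591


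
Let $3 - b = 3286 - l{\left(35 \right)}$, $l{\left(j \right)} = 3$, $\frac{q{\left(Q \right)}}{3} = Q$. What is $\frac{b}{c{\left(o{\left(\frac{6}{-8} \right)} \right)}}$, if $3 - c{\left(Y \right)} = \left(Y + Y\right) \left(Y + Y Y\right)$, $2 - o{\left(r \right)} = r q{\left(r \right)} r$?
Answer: $\frac{429916160}{11531697} \approx 37.281$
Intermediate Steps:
$q{\left(Q \right)} = 3 Q$
$o{\left(r \right)} = 2 - 3 r^{3}$ ($o{\left(r \right)} = 2 - r 3 r r = 2 - 3 r^{2} r = 2 - 3 r^{3}$)
$c{\left(Y \right)} = 3 - 2 Y \left(Y + Y^{2}\right)$ ($c{\left(Y \right)} = 3 - \left(Y + Y\right) \left(Y + Y Y\right) = 3 - 2 Y \left(Y + Y^{2}\right)$)
$b = -3280$ ($b = 3 - \left(3286 - 3\right) = 3 - 3283 = -3280$)
$\frac{b}{c{\left(o{\left(\frac{6}{-8} \right)} \right)}} = - \frac{3280}{3 - 2 \left(2 - 3 \left(\frac{6}{-8}\right)^{3}\right)^{2} - 2 \left(2 - 3 \left(\frac{6}{-8}\right)^{3}\right)^{3}} = - \frac{3280}{3 - 2 \left(2 - 3 \left(6 \left(- \frac{1}{8}\right)\right)^{3}\right)^{2} - 2 \left(2 - 3 \left(6 \left(- \frac{1}{8}\right)\right)^{3}\right)^{3}} = - \frac{3280}{3 - 2 \left(2 - 3 \left(- \frac{3}{4}\right)^{3}\right)^{2} - 2 \left(2 - 3 \left(- \frac{3}{4}\right)^{3}\right)^{3}} = - \frac{3280}{3 - 2 \left(2 - - \frac{81}{64}\right)^{2} - 2 \left(2 - - \frac{81}{64}\right)^{3}} = - \frac{3280}{3 - 2 \left(2 + \frac{81}{64}\right)^{2} - 2 \left(2 + \frac{81}{64}\right)^{3}} = - \frac{3280}{3 - 2 \left(\frac{209}{64}\right)^{2} - 2 \left(\frac{209}{64}\right)^{3}} = - \frac{3280}{3 - \frac{43681}{2048} - \frac{9129329}{131072}} = - \frac{3280}{- \frac{11531697}{131072}} = \left(-3280\right) \left(- \frac{131072}{11531697}\right) = \frac{429916160}{11531697}$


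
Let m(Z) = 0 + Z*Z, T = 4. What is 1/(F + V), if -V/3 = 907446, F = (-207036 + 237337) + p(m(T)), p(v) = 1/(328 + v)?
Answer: -344/926060727 ≈ -3.7147e-7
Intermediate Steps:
m(Z) = Z**2 (m(Z) = 0 + Z**2 = Z**2)
F = 10423545/344 (F = (-207036 + 237337) + 1/(328 + 4**2) = 30301 + 1/(328 + 16) = 30301 + 1/344 = 10423545/344 ≈ 30301.)
V = -2722338 (V = -3*907446 = -2722338)
1/(F + V) = 1/(10423545/344 - 2722338) = 1/(-926060727/344) = -344/926060727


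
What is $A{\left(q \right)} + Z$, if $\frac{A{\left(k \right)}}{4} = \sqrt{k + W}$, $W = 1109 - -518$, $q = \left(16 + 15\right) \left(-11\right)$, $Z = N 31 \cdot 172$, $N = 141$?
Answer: $751812 + 4 \sqrt{1286} \approx 7.5196 \cdot 10^{5}$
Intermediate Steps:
$Z = 751812$ ($Z = 141 \cdot 31 \cdot 172 = 4371 \cdot 172 = 751812$)
$q = -341$ ($q = 31 \left(-11\right) = -341$)
$W = 1627$ ($W = 1109 + 518 = 1627$)
$A{\left(k \right)} = 4 \sqrt{1627 + k}$ ($A{\left(k \right)} = 4 \sqrt{k + 1627} = 4 \sqrt{1627 + k}$)
$A{\left(q \right)} + Z = 4 \sqrt{1627 - 341} + 751812 = 4 \sqrt{1286} + 751812 = 751812 + 4 \sqrt{1286}$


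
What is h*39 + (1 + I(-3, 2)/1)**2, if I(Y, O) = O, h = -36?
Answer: -1395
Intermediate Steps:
h*39 + (1 + I(-3, 2)/1)**2 = -36*39 + (1 + 2/1)**2 = -1404 + (1 + 2*1)**2 = -1404 + (1 + 2)**2 = -1404 + 3**2 = -1404 + 9 = -1395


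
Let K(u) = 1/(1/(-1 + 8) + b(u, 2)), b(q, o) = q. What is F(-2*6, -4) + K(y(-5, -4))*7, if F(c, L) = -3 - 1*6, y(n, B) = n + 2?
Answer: -229/20 ≈ -11.450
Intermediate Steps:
y(n, B) = 2 + n
F(c, L) = -9 (F(c, L) = -3 - 6 = -9)
K(u) = 1/(⅐ + u) (K(u) = 1/(1/(-1 + 8) + u) = 1/(1/7 + u) = 1/(⅐ + u))
F(-2*6, -4) + K(y(-5, -4))*7 = -9 + (7/(1 + 7*(2 - 5)))*7 = -9 + (7/(1 + 7*(-3)))*7 = -9 + (7/(1 - 21))*7 = -9 + (7/(-20))*7 = -9 + (7*(-1/20))*7 = -9 - 7/20*7 = -9 - 49/20 = -229/20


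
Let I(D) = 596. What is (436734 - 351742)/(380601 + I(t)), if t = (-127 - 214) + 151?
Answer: 84992/381197 ≈ 0.22296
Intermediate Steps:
t = -190 (t = -341 + 151 = -190)
(436734 - 351742)/(380601 + I(t)) = (436734 - 351742)/(380601 + 596) = 84992/381197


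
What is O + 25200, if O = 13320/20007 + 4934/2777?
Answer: 155581507442/6173271 ≈ 25202.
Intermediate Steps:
O = 15078242/6173271 (O = 13320*(1/20007) + 4934*(1/2777) = 1480/2223 + 4934/2777 = 15078242/6173271 ≈ 2.4425)
O + 25200 = 15078242/6173271 + 25200 = 155581507442/6173271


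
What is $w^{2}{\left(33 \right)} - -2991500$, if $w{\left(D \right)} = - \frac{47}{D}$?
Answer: $\frac{3257745709}{1089} \approx 2.9915 \cdot 10^{6}$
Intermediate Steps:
$w^{2}{\left(33 \right)} - -2991500 = \left(- \frac{47}{33}\right)^{2} - -2991500 = \left(\left(-47\right) \frac{1}{33}\right)^{2} + 2991500 = \left(- \frac{47}{33}\right)^{2} + 2991500 = \frac{2209}{1089} + 2991500 = \frac{3257745709}{1089}$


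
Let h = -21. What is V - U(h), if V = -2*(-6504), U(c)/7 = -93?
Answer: 13659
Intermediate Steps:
U(c) = -651 (U(c) = 7*(-93) = -651)
V = 13008
V - U(h) = 13008 - 1*(-651) = 13008 + 651 = 13659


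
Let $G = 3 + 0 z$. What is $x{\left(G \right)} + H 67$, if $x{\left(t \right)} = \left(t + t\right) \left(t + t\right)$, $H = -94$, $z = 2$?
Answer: $-6262$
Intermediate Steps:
$G = 3$ ($G = 3 + 0 \cdot 2 = 3 + 0 = 3$)
$x{\left(t \right)} = 4 t^{2}$ ($x{\left(t \right)} = 2 t 2 t = 4 t^{2}$)
$x{\left(G \right)} + H 67 = 4 \cdot 3^{2} - 6298 = 4 \cdot 9 - 6298 = 36 - 6298 = -6262$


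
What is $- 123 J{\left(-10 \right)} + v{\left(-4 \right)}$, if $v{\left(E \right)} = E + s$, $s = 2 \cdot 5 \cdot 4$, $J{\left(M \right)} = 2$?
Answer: $-210$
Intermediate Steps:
$s = 40$ ($s = 2 \cdot 20 = 40$)
$v{\left(E \right)} = 40 + E$ ($v{\left(E \right)} = E + 40 = 40 + E$)
$- 123 J{\left(-10 \right)} + v{\left(-4 \right)} = \left(-123\right) 2 + \left(40 - 4\right) = -246 + 36 = -210$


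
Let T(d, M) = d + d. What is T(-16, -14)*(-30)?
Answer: 960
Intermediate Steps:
T(d, M) = 2*d
T(-16, -14)*(-30) = (2*(-16))*(-30) = -32*(-30) = 960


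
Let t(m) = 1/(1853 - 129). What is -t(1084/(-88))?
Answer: -1/1724 ≈ -0.00058005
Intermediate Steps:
t(m) = 1/1724
-t(1084/(-88)) = -1*1/1724 = -1/1724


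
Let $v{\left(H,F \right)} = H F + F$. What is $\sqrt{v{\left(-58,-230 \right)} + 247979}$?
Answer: $\sqrt{261089} \approx 510.97$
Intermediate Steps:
$v{\left(H,F \right)} = F + F H$ ($v{\left(H,F \right)} = F H + F = F + F H$)
$\sqrt{v{\left(-58,-230 \right)} + 247979} = \sqrt{- 230 \left(1 - 58\right) + 247979} = \sqrt{\left(-230\right) \left(-57\right) + 247979} = \sqrt{13110 + 247979} = \sqrt{261089}$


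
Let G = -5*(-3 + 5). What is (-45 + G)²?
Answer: 3025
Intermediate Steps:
G = -10 (G = -5*2 = -10)
(-45 + G)² = (-45 - 10)² = (-55)² = 3025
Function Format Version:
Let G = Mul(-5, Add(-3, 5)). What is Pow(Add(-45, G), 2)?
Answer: 3025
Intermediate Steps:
G = -10 (G = Mul(-5, 2) = -10)
Pow(Add(-45, G), 2) = Pow(Add(-45, -10), 2) = Pow(-55, 2) = 3025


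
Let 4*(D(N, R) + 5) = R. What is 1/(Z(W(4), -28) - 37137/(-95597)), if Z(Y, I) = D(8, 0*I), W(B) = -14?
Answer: -95597/440848 ≈ -0.21685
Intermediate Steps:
D(N, R) = -5 + R/4
Z(Y, I) = -5 (Z(Y, I) = -5 + (0*I)/4 = -5 + (¼)*0 = -5 + 0 = -5)
1/(Z(W(4), -28) - 37137/(-95597)) = 1/(-5 - 37137/(-95597)) = 1/(-5 - 37137*(-1/95597)) = 1/(-5 + 37137/95597) = 1/(-440848/95597) = -95597/440848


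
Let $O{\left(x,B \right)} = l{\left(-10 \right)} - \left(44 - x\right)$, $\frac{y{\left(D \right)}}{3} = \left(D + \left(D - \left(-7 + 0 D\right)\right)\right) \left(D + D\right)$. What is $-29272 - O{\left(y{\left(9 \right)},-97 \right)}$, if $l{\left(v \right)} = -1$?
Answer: $-30577$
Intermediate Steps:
$y{\left(D \right)} = 6 D \left(7 + 2 D\right)$ ($y{\left(D \right)} = 3 \left(D + \left(D - \left(-7 + 0 D\right)\right)\right) \left(D + D\right) = 3 \left(D + \left(D + \left(7 - 0\right)\right)\right) 2 D = 3 \left(D + \left(D + \left(7 + 0\right)\right)\right) 2 D = 3 \left(D + \left(D + 7\right)\right) 2 D = 3 \left(D + \left(7 + D\right)\right) 2 D = 3 \left(7 + 2 D\right) 2 D = 3 \cdot 2 D \left(7 + 2 D\right) = 6 D \left(7 + 2 D\right)$)
$O{\left(x,B \right)} = -45 + x$ ($O{\left(x,B \right)} = -1 - \left(44 - x\right) = -1 + \left(-44 + x\right) = -45 + x$)
$-29272 - O{\left(y{\left(9 \right)},-97 \right)} = -29272 - \left(-45 + 6 \cdot 9 \left(7 + 2 \cdot 9\right)\right) = -29272 - \left(-45 + 6 \cdot 9 \left(7 + 18\right)\right) = -29272 - \left(-45 + 6 \cdot 9 \cdot 25\right) = -29272 - \left(-45 + 1350\right) = -29272 - 1305 = -30577$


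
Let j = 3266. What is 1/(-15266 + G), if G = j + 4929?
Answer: -1/7071 ≈ -0.00014142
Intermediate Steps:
G = 8195 (G = 3266 + 4929 = 8195)
1/(-15266 + G) = 1/(-15266 + 8195) = 1/(-7071) = -1/7071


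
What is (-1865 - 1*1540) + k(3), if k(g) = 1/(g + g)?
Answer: -20429/6 ≈ -3404.8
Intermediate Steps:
k(g) = 1/(2*g)
(-1865 - 1*1540) + k(3) = (-1865 - 1*1540) + (½)/3 = (-1865 - 1540) + (½)*(⅓) = -3405 + ⅙ = -20429/6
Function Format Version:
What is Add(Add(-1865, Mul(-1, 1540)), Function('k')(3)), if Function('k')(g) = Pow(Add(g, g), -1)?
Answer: Rational(-20429, 6) ≈ -3404.8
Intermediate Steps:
Function('k')(g) = Mul(Rational(1, 2), Pow(g, -1)) (Function('k')(g) = Pow(Mul(2, g), -1) = Mul(Rational(1, 2), Pow(g, -1)))
Add(Add(-1865, Mul(-1, 1540)), Function('k')(3)) = Add(Add(-1865, Mul(-1, 1540)), Mul(Rational(1, 2), Pow(3, -1))) = Add(Add(-1865, -1540), Mul(Rational(1, 2), Rational(1, 3))) = Add(-3405, Rational(1, 6)) = Rational(-20429, 6)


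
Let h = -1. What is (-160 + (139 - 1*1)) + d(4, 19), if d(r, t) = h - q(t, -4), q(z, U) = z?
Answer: -42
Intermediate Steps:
d(r, t) = -1 - t
(-160 + (139 - 1*1)) + d(4, 19) = (-160 + (139 - 1*1)) + (-1 - 1*19) = (-160 + (139 - 1)) + (-1 - 19) = (-160 + 138) - 20 = -22 - 20 = -42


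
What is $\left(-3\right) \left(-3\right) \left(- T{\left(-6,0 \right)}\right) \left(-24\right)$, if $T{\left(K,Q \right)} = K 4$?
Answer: $-5184$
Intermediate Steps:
$T{\left(K,Q \right)} = 4 K$
$\left(-3\right) \left(-3\right) \left(- T{\left(-6,0 \right)}\right) \left(-24\right) = \left(-3\right) \left(-3\right) \left(- 4 \left(-6\right)\right) \left(-24\right) = 9 \left(\left(-1\right) \left(-24\right)\right) \left(-24\right) = 9 \cdot 24 \left(-24\right) = 216 \left(-24\right) = -5184$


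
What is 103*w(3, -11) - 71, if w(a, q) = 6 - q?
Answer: 1680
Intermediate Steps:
103*w(3, -11) - 71 = 103*(6 - 1*(-11)) - 71 = 103*(6 + 11) - 71 = 103*17 - 71 = 1751 - 71 = 1680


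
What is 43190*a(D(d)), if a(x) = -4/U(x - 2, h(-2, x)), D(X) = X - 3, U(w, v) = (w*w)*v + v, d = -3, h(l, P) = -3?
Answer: 34552/39 ≈ 885.95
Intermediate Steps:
U(w, v) = v + v*w² (U(w, v) = w²*v + v = v*w² + v = v + v*w²)
D(X) = -3 + X
a(x) = -4/(-3 - 3*(-2 + x)²) (a(x) = -4*(-1/(3*(1 + (x - 2)²))) = -4*(-1/(3*(1 + (-2 + x)²))) = -4/(-3 - 3*(-2 + x)²))
43190*a(D(d)) = 43190*(4/(3*(5 + (-3 - 3)² - 4*(-3 - 3)))) = 43190*(4/(3*(5 + (-6)² - 4*(-6)))) = 43190*(4/(3*(5 + 36 + 24))) = 43190*((4/3)/65) = 43190*((4/3)*(1/65)) = 43190*(4/195) = 34552/39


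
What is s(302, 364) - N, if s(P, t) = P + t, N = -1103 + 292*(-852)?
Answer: 250553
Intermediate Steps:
N = -249887 (N = -1103 - 248784 = -249887)
s(302, 364) - N = (302 + 364) - 1*(-249887) = 666 + 249887 = 250553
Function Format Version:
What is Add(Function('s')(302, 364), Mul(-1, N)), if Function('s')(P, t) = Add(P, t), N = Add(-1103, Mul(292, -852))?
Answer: 250553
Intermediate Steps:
N = -249887 (N = Add(-1103, -248784) = -249887)
Add(Function('s')(302, 364), Mul(-1, N)) = Add(Add(302, 364), Mul(-1, -249887)) = Add(666, 249887) = 250553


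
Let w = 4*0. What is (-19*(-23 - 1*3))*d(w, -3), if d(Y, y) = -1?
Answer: -494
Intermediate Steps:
w = 0
(-19*(-23 - 1*3))*d(w, -3) = -19*(-23 - 1*3)*(-1) = -19*(-23 - 3)*(-1) = -19*(-26)*(-1) = 494*(-1) = -494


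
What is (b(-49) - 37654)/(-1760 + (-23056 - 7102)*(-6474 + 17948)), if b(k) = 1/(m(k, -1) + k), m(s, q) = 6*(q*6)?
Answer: 3200591/29412945420 ≈ 0.00010882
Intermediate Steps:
m(s, q) = 36*q (m(s, q) = 6*(6*q) = 36*q)
b(k) = 1/(-36 + k) (b(k) = 1/(36*(-1) + k) = 1/(-36 + k))
(b(-49) - 37654)/(-1760 + (-23056 - 7102)*(-6474 + 17948)) = (1/(-36 - 49) - 37654)/(-1760 + (-23056 - 7102)*(-6474 + 17948)) = (1/(-85) - 37654)/(-1760 - 30158*11474) = (-1/85 - 37654)/(-1760 - 346032892) = -3200591/85/(-346034652) = -3200591/85*(-1/346034652) = 3200591/29412945420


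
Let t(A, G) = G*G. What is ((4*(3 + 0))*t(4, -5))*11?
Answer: 3300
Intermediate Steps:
t(A, G) = G²
((4*(3 + 0))*t(4, -5))*11 = ((4*(3 + 0))*(-5)²)*11 = ((4*3)*25)*11 = (12*25)*11 = 300*11 = 3300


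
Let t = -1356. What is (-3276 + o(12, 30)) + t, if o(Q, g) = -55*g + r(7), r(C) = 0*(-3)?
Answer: -6282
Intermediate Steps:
r(C) = 0
o(Q, g) = -55*g (o(Q, g) = -55*g + 0 = -55*g)
(-3276 + o(12, 30)) + t = (-3276 - 55*30) - 1356 = (-3276 - 1650) - 1356 = -4926 - 1356 = -6282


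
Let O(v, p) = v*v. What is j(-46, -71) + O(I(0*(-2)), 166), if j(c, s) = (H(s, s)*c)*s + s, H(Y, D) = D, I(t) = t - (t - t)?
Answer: -231957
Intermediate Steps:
I(t) = t (I(t) = t - 1*0 = t + 0 = t)
O(v, p) = v²
j(c, s) = s + c*s² (j(c, s) = (s*c)*s + s = (c*s)*s + s = c*s² + s = s + c*s²)
j(-46, -71) + O(I(0*(-2)), 166) = -71*(1 - 46*(-71)) + (0*(-2))² = -71*(1 + 3266) + 0² = -71*3267 + 0 = -231957 + 0 = -231957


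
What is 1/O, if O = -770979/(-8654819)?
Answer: 8654819/770979 ≈ 11.226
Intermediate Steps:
O = 770979/8654819 (O = -770979*(-1/8654819) = 770979/8654819 ≈ 0.089081)
1/O = 1/(770979/8654819) = 8654819/770979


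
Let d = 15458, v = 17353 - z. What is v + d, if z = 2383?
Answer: 30428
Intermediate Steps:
v = 14970 (v = 17353 - 1*2383 = 17353 - 2383 = 14970)
v + d = 14970 + 15458 = 30428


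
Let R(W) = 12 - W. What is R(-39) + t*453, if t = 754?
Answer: 341613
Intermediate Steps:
R(-39) + t*453 = (12 - 1*(-39)) + 754*453 = (12 + 39) + 341562 = 51 + 341562 = 341613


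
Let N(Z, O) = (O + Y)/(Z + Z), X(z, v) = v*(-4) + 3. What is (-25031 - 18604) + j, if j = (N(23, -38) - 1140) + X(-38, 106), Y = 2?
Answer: -1039526/23 ≈ -45197.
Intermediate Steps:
X(z, v) = 3 - 4*v (X(z, v) = -4*v + 3 = 3 - 4*v)
N(Z, O) = (2 + O)/(2*Z) (N(Z, O) = (O + 2)/(Z + Z) = (2 + O)/((2*Z)) = (2 + O)*(1/(2*Z)) = (2 + O)/(2*Z))
j = -35921/23 (j = ((½)*(2 - 38)/23 - 1140) + (3 - 4*106) = ((½)*(1/23)*(-36) - 1140) + (3 - 424) = (-18/23 - 1140) - 421 = -26238/23 - 421 = -35921/23 ≈ -1561.8)
(-25031 - 18604) + j = (-25031 - 18604) - 35921/23 = -43635 - 35921/23 = -1039526/23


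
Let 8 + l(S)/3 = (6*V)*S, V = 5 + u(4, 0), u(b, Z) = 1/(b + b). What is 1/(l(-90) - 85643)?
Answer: -2/187939 ≈ -1.0642e-5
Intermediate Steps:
u(b, Z) = 1/(2*b)
V = 41/8 (V = 5 + (½)/4 = 5 + (½)*(¼) = 5 + ⅛ = 41/8 ≈ 5.1250)
l(S) = -24 + 369*S/4 (l(S) = -24 + 3*((6*(41/8))*S) = -24 + 3*(123*S/4) = -24 + 369*S/4)
1/(l(-90) - 85643) = 1/((-24 + (369/4)*(-90)) - 85643) = 1/((-24 - 16605/2) - 85643) = 1/(-16653/2 - 85643) = 1/(-187939/2) = -2/187939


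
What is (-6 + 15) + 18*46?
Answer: 837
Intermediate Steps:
(-6 + 15) + 18*46 = 9 + 828 = 837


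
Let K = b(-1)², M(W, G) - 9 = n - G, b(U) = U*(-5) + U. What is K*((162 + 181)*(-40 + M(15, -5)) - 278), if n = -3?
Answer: -163600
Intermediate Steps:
b(U) = -4*U (b(U) = -5*U + U = -4*U)
M(W, G) = 6 - G (M(W, G) = 9 + (-3 - G) = 6 - G)
K = 16 (K = (-4*(-1))² = 4² = 16)
K*((162 + 181)*(-40 + M(15, -5)) - 278) = 16*((162 + 181)*(-40 + (6 - 1*(-5))) - 278) = 16*(343*(-40 + (6 + 5)) - 278) = 16*(343*(-40 + 11) - 278) = 16*(343*(-29) - 278) = 16*(-9947 - 278) = 16*(-10225) = -163600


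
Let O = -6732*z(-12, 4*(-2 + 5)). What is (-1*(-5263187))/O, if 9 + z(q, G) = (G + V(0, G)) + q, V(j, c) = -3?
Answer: 5263187/80784 ≈ 65.151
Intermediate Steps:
z(q, G) = -12 + G + q (z(q, G) = -9 + ((G - 3) + q) = -9 + ((-3 + G) + q) = -9 + (-3 + G + q) = -12 + G + q)
O = 80784 (O = -6732*(-12 + 4*(-2 + 5) - 12) = -6732*(-12 + 4*3 - 12) = -6732*(-12 + 12 - 12) = -6732*(-12) = 80784)
(-1*(-5263187))/O = -1*(-5263187)/80784 = 5263187*(1/80784) = 5263187/80784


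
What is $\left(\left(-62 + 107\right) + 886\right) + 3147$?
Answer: $4078$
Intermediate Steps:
$\left(\left(-62 + 107\right) + 886\right) + 3147 = \left(45 + 886\right) + 3147 = 931 + 3147 = 4078$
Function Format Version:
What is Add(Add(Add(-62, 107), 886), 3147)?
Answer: 4078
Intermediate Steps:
Add(Add(Add(-62, 107), 886), 3147) = Add(Add(45, 886), 3147) = Add(931, 3147) = 4078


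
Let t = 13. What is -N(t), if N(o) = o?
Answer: -13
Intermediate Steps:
-N(t) = -1*13 = -13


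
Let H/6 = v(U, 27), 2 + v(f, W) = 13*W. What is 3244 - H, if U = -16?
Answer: 1150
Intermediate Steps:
v(f, W) = -2 + 13*W
H = 2094 (H = 6*(-2 + 13*27) = 6*(-2 + 351) = 6*349 = 2094)
3244 - H = 3244 - 1*2094 = 3244 - 2094 = 1150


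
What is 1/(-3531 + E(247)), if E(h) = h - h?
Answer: -1/3531 ≈ -0.00028321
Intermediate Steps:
E(h) = 0
1/(-3531 + E(247)) = 1/(-3531 + 0) = 1/(-3531) = -1/3531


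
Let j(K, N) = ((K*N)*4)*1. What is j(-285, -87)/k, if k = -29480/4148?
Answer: -10284966/737 ≈ -13955.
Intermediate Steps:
j(K, N) = 4*K*N (j(K, N) = (4*K*N)*1 = 4*K*N)
k = -7370/1037 (k = -29480*1/4148 = -7370/1037 ≈ -7.1070)
j(-285, -87)/k = (4*(-285)*(-87))/(-7370/1037) = 99180*(-1037/7370) = -10284966/737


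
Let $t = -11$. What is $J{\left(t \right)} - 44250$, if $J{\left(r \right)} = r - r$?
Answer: $-44250$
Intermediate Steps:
$J{\left(r \right)} = 0$
$J{\left(t \right)} - 44250 = 0 - 44250 = -44250$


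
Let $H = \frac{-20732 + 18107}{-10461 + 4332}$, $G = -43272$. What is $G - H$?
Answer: $- \frac{88405571}{2043} \approx -43272.0$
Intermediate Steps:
$H = \frac{875}{2043}$ ($H = - \frac{2625}{-6129} = \left(-2625\right) \left(- \frac{1}{6129}\right) = \frac{875}{2043} \approx 0.42829$)
$G - H = -43272 - \frac{875}{2043} = - \frac{88405571}{2043}$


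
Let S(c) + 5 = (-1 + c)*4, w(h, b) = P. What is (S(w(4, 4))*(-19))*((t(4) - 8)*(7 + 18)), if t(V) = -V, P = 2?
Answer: -5700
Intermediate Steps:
w(h, b) = 2
S(c) = -9 + 4*c (S(c) = -5 + (-1 + c)*4 = -5 + (-4 + 4*c) = -9 + 4*c)
(S(w(4, 4))*(-19))*((t(4) - 8)*(7 + 18)) = ((-9 + 4*2)*(-19))*((-1*4 - 8)*(7 + 18)) = ((-9 + 8)*(-19))*((-4 - 8)*25) = (-1*(-19))*(-12*25) = 19*(-300) = -5700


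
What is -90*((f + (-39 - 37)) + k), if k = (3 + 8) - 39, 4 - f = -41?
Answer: 5310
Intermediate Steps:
f = 45 (f = 4 - 1*(-41) = 4 + 41 = 45)
k = -28 (k = 11 - 39 = -28)
-90*((f + (-39 - 37)) + k) = -90*((45 + (-39 - 37)) - 28) = -90*((45 - 76) - 28) = -90*(-31 - 28) = -90*(-59) = 5310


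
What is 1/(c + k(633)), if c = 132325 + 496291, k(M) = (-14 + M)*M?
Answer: 1/1020443 ≈ 9.7997e-7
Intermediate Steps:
k(M) = M*(-14 + M)
c = 628616
1/(c + k(633)) = 1/(628616 + 633*(-14 + 633)) = 1/(628616 + 633*619) = 1/(628616 + 391827) = 1/1020443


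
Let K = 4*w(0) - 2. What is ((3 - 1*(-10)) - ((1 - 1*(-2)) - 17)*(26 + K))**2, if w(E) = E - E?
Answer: 121801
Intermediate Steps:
w(E) = 0
K = -2 (K = 4*0 - 2 = 0 - 2 = -2)
((3 - 1*(-10)) - ((1 - 1*(-2)) - 17)*(26 + K))**2 = ((3 - 1*(-10)) - ((1 - 1*(-2)) - 17)*(26 - 2))**2 = ((3 + 10) - ((1 + 2) - 17)*24)**2 = (13 - (3 - 17)*24)**2 = (13 - (-14)*24)**2 = (13 - 1*(-336))**2 = (13 + 336)**2 = 349**2 = 121801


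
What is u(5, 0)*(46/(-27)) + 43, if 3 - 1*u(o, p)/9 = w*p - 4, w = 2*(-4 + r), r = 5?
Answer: -193/3 ≈ -64.333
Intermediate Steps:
w = 2 (w = 2*(-4 + 5) = 2*1 = 2)
u(o, p) = 63 - 18*p (u(o, p) = 27 - 9*(2*p - 4) = 27 - 9*(-4 + 2*p) = 27 + (36 - 18*p) = 63 - 18*p)
u(5, 0)*(46/(-27)) + 43 = (63 - 18*0)*(46/(-27)) + 43 = (63 + 0)*(46*(-1/27)) + 43 = 63*(-46/27) + 43 = -322/3 + 43 = -193/3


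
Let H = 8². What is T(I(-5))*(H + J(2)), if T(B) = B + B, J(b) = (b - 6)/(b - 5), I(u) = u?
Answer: -1960/3 ≈ -653.33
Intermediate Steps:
J(b) = (-6 + b)/(-5 + b)
H = 64
T(B) = 2*B
T(I(-5))*(H + J(2)) = (2*(-5))*(64 + (-6 + 2)/(-5 + 2)) = -10*(64 - 4/(-3)) = -10*(64 - ⅓*(-4)) = -10*(64 + 4/3) = -10*196/3 = -1960/3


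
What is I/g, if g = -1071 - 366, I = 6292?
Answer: -6292/1437 ≈ -4.3786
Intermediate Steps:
g = -1437
I/g = 6292/(-1437) = 6292*(-1/1437) = -6292/1437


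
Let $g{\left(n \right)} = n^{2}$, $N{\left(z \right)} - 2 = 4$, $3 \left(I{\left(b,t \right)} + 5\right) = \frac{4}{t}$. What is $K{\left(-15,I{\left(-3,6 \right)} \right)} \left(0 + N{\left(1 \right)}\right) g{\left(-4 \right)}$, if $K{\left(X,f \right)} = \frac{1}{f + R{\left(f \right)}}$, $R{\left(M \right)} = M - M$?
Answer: $- \frac{864}{43} \approx -20.093$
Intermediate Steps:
$I{\left(b,t \right)} = -5 + \frac{4}{3 t}$ ($I{\left(b,t \right)} = -5 + \frac{4 \frac{1}{t}}{3} = -5 + \frac{4}{3 t}$)
$N{\left(z \right)} = 6$ ($N{\left(z \right)} = 2 + 4 = 6$)
$R{\left(M \right)} = 0$
$K{\left(X,f \right)} = \frac{1}{f}$ ($K{\left(X,f \right)} = \frac{1}{f + 0} = \frac{1}{f}$)
$K{\left(-15,I{\left(-3,6 \right)} \right)} \left(0 + N{\left(1 \right)}\right) g{\left(-4 \right)} = \frac{\left(0 + 6\right) \left(-4\right)^{2}}{-5 + \frac{4}{3 \cdot 6}} = \frac{6 \cdot 16}{-5 + \frac{4}{3} \cdot \frac{1}{6}} = \frac{1}{-5 + \frac{2}{9}} \cdot 96 = \frac{1}{- \frac{43}{9}} \cdot 96 = \left(- \frac{9}{43}\right) 96 = - \frac{864}{43}$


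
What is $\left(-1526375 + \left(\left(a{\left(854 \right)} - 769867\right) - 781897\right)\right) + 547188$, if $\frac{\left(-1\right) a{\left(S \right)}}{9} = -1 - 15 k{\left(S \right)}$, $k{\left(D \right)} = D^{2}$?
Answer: $95926718$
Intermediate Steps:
$a{\left(S \right)} = 9 + 135 S^{2}$ ($a{\left(S \right)} = - 9 \left(-1 - 15 S^{2}\right) = 9 + 135 S^{2}$)
$\left(-1526375 + \left(\left(a{\left(854 \right)} - 769867\right) - 781897\right)\right) + 547188 = \left(-1526375 + \left(\left(\left(9 + 135 \cdot 854^{2}\right) - 769867\right) - 781897\right)\right) + 547188 = \left(-1526375 + \left(\left(\left(9 + 135 \cdot 729316\right) - 769867\right) - 781897\right)\right) + 547188 = \left(-1526375 + \left(\left(\left(9 + 98457660\right) - 769867\right) - 781897\right)\right) + 547188 = \left(-1526375 + \left(\left(98457669 - 769867\right) - 781897\right)\right) + 547188 = \left(-1526375 + \left(97687802 - 781897\right)\right) + 547188 = \left(-1526375 + 96905905\right) + 547188 = 95379530 + 547188 = 95926718$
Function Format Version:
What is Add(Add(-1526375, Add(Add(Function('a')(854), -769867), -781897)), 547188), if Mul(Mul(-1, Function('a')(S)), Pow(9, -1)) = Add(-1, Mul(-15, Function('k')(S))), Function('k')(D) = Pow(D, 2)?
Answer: 95926718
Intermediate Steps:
Function('a')(S) = Add(9, Mul(135, Pow(S, 2))) (Function('a')(S) = Mul(-9, Add(-1, Mul(-15, Pow(S, 2)))) = Add(9, Mul(135, Pow(S, 2))))
Add(Add(-1526375, Add(Add(Function('a')(854), -769867), -781897)), 547188) = Add(Add(-1526375, Add(Add(Add(9, Mul(135, Pow(854, 2))), -769867), -781897)), 547188) = Add(Add(-1526375, Add(Add(Add(9, Mul(135, 729316)), -769867), -781897)), 547188) = Add(Add(-1526375, Add(Add(Add(9, 98457660), -769867), -781897)), 547188) = Add(Add(-1526375, Add(Add(98457669, -769867), -781897)), 547188) = Add(Add(-1526375, Add(97687802, -781897)), 547188) = Add(Add(-1526375, 96905905), 547188) = Add(95379530, 547188) = 95926718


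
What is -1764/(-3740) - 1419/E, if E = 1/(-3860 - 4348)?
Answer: 10890087561/935 ≈ 1.1647e+7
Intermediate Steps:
E = -1/8208 (E = 1/(-8208) = -1/8208 ≈ -0.00012183)
-1764/(-3740) - 1419/E = -1764/(-3740) - 1419/(-1/8208) = -1764*(-1/3740) - 1419*(-8208) = 441/935 + 11647152 = 10890087561/935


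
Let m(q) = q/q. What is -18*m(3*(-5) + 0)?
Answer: -18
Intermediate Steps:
m(q) = 1
-18*m(3*(-5) + 0) = -18*1 = -18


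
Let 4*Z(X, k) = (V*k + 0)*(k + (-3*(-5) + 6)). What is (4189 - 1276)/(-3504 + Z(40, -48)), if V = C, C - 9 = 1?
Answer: -971/88 ≈ -11.034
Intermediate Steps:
C = 10 (C = 9 + 1 = 10)
V = 10
Z(X, k) = 5*k*(21 + k)/2 (Z(X, k) = ((10*k + 0)*(k + (-3*(-5) + 6)))/4 = ((10*k)*(k + (15 + 6)))/4 = ((10*k)*(k + 21))/4 = ((10*k)*(21 + k))/4 = (10*k*(21 + k))/4 = 5*k*(21 + k)/2)
(4189 - 1276)/(-3504 + Z(40, -48)) = (4189 - 1276)/(-3504 + (5/2)*(-48)*(21 - 48)) = 2913/(-3504 + (5/2)*(-48)*(-27)) = 2913/(-3504 + 3240) = 2913/(-264) = 2913*(-1/264) = -971/88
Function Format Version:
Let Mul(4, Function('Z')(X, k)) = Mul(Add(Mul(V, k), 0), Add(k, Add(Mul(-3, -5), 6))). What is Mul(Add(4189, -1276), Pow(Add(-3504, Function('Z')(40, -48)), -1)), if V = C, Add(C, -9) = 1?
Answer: Rational(-971, 88) ≈ -11.034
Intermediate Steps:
C = 10 (C = Add(9, 1) = 10)
V = 10
Function('Z')(X, k) = Mul(Rational(5, 2), k, Add(21, k)) (Function('Z')(X, k) = Mul(Rational(1, 4), Mul(Add(Mul(10, k), 0), Add(k, Add(Mul(-3, -5), 6)))) = Mul(Rational(1, 4), Mul(Mul(10, k), Add(k, Add(15, 6)))) = Mul(Rational(1, 4), Mul(Mul(10, k), Add(k, 21))) = Mul(Rational(1, 4), Mul(Mul(10, k), Add(21, k))) = Mul(Rational(1, 4), Mul(10, k, Add(21, k))) = Mul(Rational(5, 2), k, Add(21, k)))
Mul(Add(4189, -1276), Pow(Add(-3504, Function('Z')(40, -48)), -1)) = Mul(Add(4189, -1276), Pow(Add(-3504, Mul(Rational(5, 2), -48, Add(21, -48))), -1)) = Mul(2913, Pow(Add(-3504, Mul(Rational(5, 2), -48, -27)), -1)) = Mul(2913, Pow(Add(-3504, 3240), -1)) = Mul(2913, Pow(-264, -1)) = Mul(2913, Rational(-1, 264)) = Rational(-971, 88)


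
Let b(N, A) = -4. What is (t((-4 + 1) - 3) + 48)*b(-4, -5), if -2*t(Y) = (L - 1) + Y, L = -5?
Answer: -216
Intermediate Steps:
t(Y) = 3 - Y/2 (t(Y) = -((-5 - 1) + Y)/2 = -(-6 + Y)/2 = 3 - Y/2)
(t((-4 + 1) - 3) + 48)*b(-4, -5) = ((3 - ((-4 + 1) - 3)/2) + 48)*(-4) = ((3 - (-3 - 3)/2) + 48)*(-4) = ((3 - ½*(-6)) + 48)*(-4) = ((3 + 3) + 48)*(-4) = (6 + 48)*(-4) = 54*(-4) = -216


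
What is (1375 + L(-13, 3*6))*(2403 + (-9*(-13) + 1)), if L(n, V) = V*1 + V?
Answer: 3557131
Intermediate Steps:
L(n, V) = 2*V (L(n, V) = V + V = 2*V)
(1375 + L(-13, 3*6))*(2403 + (-9*(-13) + 1)) = (1375 + 2*(3*6))*(2403 + (-9*(-13) + 1)) = (1375 + 2*18)*(2403 + (117 + 1)) = (1375 + 36)*(2403 + 118) = 1411*2521 = 3557131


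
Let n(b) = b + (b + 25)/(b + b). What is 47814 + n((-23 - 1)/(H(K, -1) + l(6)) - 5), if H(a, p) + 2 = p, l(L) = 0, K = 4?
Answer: 143465/3 ≈ 47822.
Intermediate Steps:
H(a, p) = -2 + p
n(b) = b + (25 + b)/(2*b) (n(b) = b + (25 + b)/((2*b)) = b + (25 + b)*(1/(2*b)) = b + (25 + b)/(2*b))
47814 + n((-23 - 1)/(H(K, -1) + l(6)) - 5) = 47814 + (½ + ((-23 - 1)/((-2 - 1) + 0) - 5) + 25/(2*((-23 - 1)/((-2 - 1) + 0) - 5))) = 47814 + (½ + (-24/(-3 + 0) - 5) + 25/(2*(-24/(-3 + 0) - 5))) = 47814 + (½ + (-24/(-3) - 5) + 25/(2*(-24/(-3) - 5))) = 47814 + (½ + (-24*(-⅓) - 5) + 25/(2*(-24*(-⅓) - 5))) = 47814 + (½ + (8 - 5) + 25/(2*(8 - 5))) = 47814 + (½ + 3 + (25/2)/3) = 47814 + (½ + 3 + (25/2)*(⅓)) = 47814 + (½ + 3 + 25/6) = 47814 + 23/3 = 143465/3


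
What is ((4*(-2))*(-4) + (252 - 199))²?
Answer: 7225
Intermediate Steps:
((4*(-2))*(-4) + (252 - 199))² = (-8*(-4) + 53)² = (32 + 53)² = 85² = 7225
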